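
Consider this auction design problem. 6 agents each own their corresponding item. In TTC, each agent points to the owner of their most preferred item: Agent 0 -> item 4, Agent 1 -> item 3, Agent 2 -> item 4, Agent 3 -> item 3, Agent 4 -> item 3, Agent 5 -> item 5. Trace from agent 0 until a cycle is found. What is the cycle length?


Step 1: Trace the pointer graph from agent 0: 0 -> 4 -> 3 -> 3
Step 2: A cycle is detected when we revisit agent 3
Step 3: The cycle is: 3 -> 3
Step 4: Cycle length = 1

1


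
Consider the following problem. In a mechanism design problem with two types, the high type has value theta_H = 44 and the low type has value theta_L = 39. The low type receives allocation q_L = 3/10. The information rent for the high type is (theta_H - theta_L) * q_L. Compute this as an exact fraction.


Step 1: theta_H - theta_L = 44 - 39 = 5
Step 2: Information rent = (theta_H - theta_L) * q_L
Step 3: = 5 * 3/10
Step 4: = 3/2

3/2


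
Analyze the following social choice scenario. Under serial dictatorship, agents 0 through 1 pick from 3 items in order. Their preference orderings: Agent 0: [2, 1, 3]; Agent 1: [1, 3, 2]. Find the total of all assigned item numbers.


Step 1: Agent 0 picks item 2
Step 2: Agent 1 picks item 1
Step 3: Sum = 2 + 1 = 3

3


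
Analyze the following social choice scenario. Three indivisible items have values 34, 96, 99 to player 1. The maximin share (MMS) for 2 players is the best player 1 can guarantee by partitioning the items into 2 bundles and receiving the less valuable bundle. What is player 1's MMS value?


Step 1: Item values = 34, 96, 99
Step 2: Enumerate all 2-bundle partitions and take the smaller bundle:
  Partition 1: {34} vs {96,99} -> bundles 34, 195; min = 34
  Partition 2: {96} vs {34,99} -> bundles 96, 133; min = 96
  Partition 3: {99} vs {34,96} -> bundles 99, 130; min = 99
Step 3: MMS = max(34, 96, 99) = 99

99


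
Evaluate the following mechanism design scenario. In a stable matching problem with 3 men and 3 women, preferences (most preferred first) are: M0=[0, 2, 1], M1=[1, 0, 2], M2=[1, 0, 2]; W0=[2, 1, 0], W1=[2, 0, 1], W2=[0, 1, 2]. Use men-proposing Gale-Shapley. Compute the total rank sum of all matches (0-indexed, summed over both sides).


Step 1: Run Gale-Shapley (men propose, women hold best offer):
  M0 proposes to W0; she accepts
  M1 proposes to W1; she accepts
  M2 proposes to W1; she switches from M1
  M1 proposes to W0; she switches from M0
  M0 proposes to W2; she accepts
Step 2: Final matching: W0-M1, W1-M2, W2-M0
Step 3: 0-indexed ranks (man's rank of his match, then woman's): 1 + 1 + 0 + 0 + 1 + 0
Step 4: Total rank sum = 3

3


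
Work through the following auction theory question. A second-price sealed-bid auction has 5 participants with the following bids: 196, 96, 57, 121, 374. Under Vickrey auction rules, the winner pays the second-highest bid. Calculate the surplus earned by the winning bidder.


Step 1: Sort bids in descending order: 374, 196, 121, 96, 57
Step 2: The winning bid is the highest: 374
Step 3: The payment equals the second-highest bid: 196
Step 4: Surplus = winner's bid - payment = 374 - 196 = 178

178


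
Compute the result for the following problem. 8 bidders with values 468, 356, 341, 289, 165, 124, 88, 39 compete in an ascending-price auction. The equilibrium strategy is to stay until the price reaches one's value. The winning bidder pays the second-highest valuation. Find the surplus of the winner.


Step 1: Identify the highest value: 468
Step 2: Identify the second-highest value: 356
Step 3: The final price = second-highest value = 356
Step 4: Surplus = 468 - 356 = 112

112


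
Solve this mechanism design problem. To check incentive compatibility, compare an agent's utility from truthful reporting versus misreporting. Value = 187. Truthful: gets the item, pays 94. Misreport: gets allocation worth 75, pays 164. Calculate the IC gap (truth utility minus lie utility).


Step 1: U(truth) = value - payment = 187 - 94 = 93
Step 2: U(lie) = allocation - payment = 75 - 164 = -89
Step 3: IC gap = 93 - (-89) = 182

182


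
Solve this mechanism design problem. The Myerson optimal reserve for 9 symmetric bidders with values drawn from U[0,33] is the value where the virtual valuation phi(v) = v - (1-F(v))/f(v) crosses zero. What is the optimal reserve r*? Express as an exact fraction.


Step 1: For U[0,33], F(v) = v/33 and f(v) = 1/33
Step 2: phi(v) = v - (1 - v/33)/(1/33) = v - (33 - v) = 2v - 33
Step 3: Set phi(r*) = 0: 2r* - 33 = 0
Step 4: r* = 33/2 (the number of bidders n = 9 does not enter)

33/2


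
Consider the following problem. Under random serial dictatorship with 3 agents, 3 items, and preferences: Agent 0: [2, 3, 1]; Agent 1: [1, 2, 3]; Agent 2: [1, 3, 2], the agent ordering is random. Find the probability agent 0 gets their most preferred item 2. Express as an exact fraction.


Step 1: Agent 0 wants item 2
Step 2: There are 6 possible orderings of agents
Step 3: In 5 orderings, agent 0 gets item 2
Step 4: Probability = 5/6

5/6


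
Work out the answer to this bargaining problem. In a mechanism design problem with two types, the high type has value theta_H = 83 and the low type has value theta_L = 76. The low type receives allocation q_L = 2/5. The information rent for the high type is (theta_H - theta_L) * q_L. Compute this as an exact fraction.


Step 1: theta_H - theta_L = 83 - 76 = 7
Step 2: Information rent = (theta_H - theta_L) * q_L
Step 3: = 7 * 2/5
Step 4: = 14/5

14/5


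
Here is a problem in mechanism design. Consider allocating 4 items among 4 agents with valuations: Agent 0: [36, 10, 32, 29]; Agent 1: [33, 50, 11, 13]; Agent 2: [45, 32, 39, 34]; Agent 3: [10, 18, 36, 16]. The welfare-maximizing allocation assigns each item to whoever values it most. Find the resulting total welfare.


Step 1: For each item, find the maximum value among all agents.
Step 2: Item 0 -> Agent 2 (value 45)
Step 3: Item 1 -> Agent 1 (value 50)
Step 4: Item 2 -> Agent 2 (value 39)
Step 5: Item 3 -> Agent 2 (value 34)
Step 6: Total welfare = 45 + 50 + 39 + 34 = 168

168


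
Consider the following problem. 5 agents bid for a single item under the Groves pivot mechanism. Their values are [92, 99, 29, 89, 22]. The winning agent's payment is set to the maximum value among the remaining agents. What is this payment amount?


Step 1: The efficient winner is agent 1 with value 99
Step 2: Other agents' values: [92, 29, 89, 22]
Step 3: Pivot payment = max(others) = 92
Step 4: The winner pays 92

92


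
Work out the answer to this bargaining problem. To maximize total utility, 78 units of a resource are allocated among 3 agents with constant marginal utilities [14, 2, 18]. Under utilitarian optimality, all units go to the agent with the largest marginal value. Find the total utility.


Step 1: The marginal utilities are [14, 2, 18]
Step 2: The highest marginal utility is 18
Step 3: All 78 units go to that agent
Step 4: Total utility = 18 * 78 = 1404

1404


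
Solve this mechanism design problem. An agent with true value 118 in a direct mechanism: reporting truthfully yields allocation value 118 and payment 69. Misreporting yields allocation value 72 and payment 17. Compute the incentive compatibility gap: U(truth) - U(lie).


Step 1: U(truth) = value - payment = 118 - 69 = 49
Step 2: U(lie) = allocation - payment = 72 - 17 = 55
Step 3: IC gap = 49 - 55 = -6

-6


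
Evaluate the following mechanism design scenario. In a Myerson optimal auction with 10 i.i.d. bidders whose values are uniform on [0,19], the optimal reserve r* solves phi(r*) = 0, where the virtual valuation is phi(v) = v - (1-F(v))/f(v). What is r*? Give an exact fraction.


Step 1: For U[0,19], F(v) = v/19 and f(v) = 1/19
Step 2: phi(v) = v - (1 - v/19)/(1/19) = v - (19 - v) = 2v - 19
Step 3: Set phi(r*) = 0: 2r* - 19 = 0
Step 4: r* = 19/2 (the number of bidders n = 10 does not enter)

19/2


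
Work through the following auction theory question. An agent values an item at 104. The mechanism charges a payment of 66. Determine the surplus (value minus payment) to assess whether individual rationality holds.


Step 1: Surplus = value - payment = 104 - 66 = 38
Step 2: IR is satisfied (surplus >= 0)

38


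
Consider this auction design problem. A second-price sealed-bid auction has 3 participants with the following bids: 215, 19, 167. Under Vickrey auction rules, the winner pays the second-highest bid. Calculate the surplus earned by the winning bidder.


Step 1: Sort bids in descending order: 215, 167, 19
Step 2: The winning bid is the highest: 215
Step 3: The payment equals the second-highest bid: 167
Step 4: Surplus = winner's bid - payment = 215 - 167 = 48

48


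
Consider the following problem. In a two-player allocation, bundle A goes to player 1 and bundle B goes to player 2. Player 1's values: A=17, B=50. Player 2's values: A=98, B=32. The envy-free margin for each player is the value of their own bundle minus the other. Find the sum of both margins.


Step 1: Player 1's margin = v1(A) - v1(B) = 17 - 50 = -33
Step 2: Player 2's margin = v2(B) - v2(A) = 32 - 98 = -66
Step 3: Total margin = -33 + -66 = -99

-99


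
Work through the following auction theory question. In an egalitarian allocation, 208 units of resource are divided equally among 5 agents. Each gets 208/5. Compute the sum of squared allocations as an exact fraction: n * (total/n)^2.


Step 1: Each agent's share = 208/5
Step 2: Square of each share = (208/5)^2 = 43264/25
Step 3: Sum of squares = 5 * 43264/25 = 43264/5

43264/5


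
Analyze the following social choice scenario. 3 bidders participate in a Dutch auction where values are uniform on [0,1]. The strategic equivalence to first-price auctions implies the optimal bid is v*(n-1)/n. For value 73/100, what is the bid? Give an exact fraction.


Step 1: Dutch auctions are strategically equivalent to first-price auctions
Step 2: The equilibrium bid is b(v) = v*(n-1)/n
Step 3: b = 73/100 * 2/3
Step 4: b = 73/150

73/150


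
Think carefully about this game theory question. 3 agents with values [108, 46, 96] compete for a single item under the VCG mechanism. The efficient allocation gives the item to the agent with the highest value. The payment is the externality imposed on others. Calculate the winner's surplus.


Step 1: The winner is the agent with the highest value: agent 0 with value 108
Step 2: Values of other agents: [46, 96]
Step 3: VCG payment = max of others' values = 96
Step 4: Surplus = 108 - 96 = 12

12


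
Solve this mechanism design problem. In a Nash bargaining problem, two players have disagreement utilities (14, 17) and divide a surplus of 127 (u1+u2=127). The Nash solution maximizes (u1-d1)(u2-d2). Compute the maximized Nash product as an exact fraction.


Step 1: The Nash solution splits surplus symmetrically above the disagreement point
Step 2: u1 = (total + d1 - d2)/2 = (127 + 14 - 17)/2 = 62
Step 3: u2 = (total - d1 + d2)/2 = (127 - 14 + 17)/2 = 65
Step 4: Nash product = (62 - 14) * (65 - 17)
Step 5: = 48 * 48 = 2304

2304


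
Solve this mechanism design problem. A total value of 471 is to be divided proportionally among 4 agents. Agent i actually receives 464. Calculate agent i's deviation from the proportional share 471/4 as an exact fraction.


Step 1: Proportional share = 471/4
Step 2: Agent's actual allocation = 464
Step 3: Excess = 464 - 471/4 = 1385/4

1385/4


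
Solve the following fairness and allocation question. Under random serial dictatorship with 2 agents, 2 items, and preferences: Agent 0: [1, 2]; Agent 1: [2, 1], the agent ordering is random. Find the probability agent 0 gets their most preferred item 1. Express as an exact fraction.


Step 1: Agent 0 wants item 1
Step 2: There are 2 possible orderings of agents
Step 3: In 2 orderings, agent 0 gets item 1
Step 4: Probability = 2/2 = 1

1


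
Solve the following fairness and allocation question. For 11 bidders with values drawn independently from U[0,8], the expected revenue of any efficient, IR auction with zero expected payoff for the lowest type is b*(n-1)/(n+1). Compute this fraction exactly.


Step 1: By Revenue Equivalence, expected revenue = b*(n-1)/(n+1)
Step 2: Substituting n = 11, b = 8
Step 3: Revenue = 8*(11-1)/(11+1) = 8*10/12
Step 4: Revenue = 80/12 = 20/3

20/3


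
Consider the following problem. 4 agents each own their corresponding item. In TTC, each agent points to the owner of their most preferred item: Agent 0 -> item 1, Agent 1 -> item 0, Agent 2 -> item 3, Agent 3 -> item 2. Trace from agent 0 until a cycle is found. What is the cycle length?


Step 1: Trace the pointer graph from agent 0: 0 -> 1 -> 0
Step 2: A cycle is detected when we revisit agent 0
Step 3: The cycle is: 0 -> 1 -> 0
Step 4: Cycle length = 2

2


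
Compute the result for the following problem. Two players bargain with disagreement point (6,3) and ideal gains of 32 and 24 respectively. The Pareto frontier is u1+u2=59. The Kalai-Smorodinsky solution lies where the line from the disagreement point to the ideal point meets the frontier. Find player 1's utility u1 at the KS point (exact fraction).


Step 1: At the KS point, (u1-d1)/r1 = (u2-d2)/r2 = t and u1+u2 = 59
Step 2: u1 = d1 + r1*t and u2 = d2 + r2*t, so (d1 + r1*t) + (d2 + r2*t) = 59
Step 3: t = (59 - 6 - 3)/(32 + 24) = 50/56 = 25/28
Step 4: u1 = d1 + r1*t = 6 + 32 * 25/28 = 242/7
Step 5: (Check: u2 = d2 + r2*t = 171/7; u1+u2 = 242/7 + 171/7 = 59, on the frontier.)

242/7


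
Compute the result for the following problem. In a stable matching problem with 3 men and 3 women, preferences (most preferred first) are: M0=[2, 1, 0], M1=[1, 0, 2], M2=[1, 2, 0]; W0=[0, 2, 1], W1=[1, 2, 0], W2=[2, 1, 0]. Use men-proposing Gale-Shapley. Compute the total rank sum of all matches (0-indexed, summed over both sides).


Step 1: Run Gale-Shapley (men propose, women hold best offer):
  M0 proposes to W2; she accepts
  M1 proposes to W1; she accepts
  M2 proposes to W1; rejected
  M2 proposes to W2; she switches from M0
  M0 proposes to W1; rejected
  M0 proposes to W0; she accepts
Step 2: Final matching: W0-M0, W1-M1, W2-M2
Step 3: 0-indexed ranks (man's rank of his match, then woman's): 2 + 0 + 0 + 0 + 1 + 0
Step 4: Total rank sum = 3

3


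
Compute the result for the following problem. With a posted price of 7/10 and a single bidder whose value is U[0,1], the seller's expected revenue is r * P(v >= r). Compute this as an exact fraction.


Step 1: Posted price r = 7/10, value support [0,1]
Step 2: P(v >= r) = (1 - 7/10)/1 = 3/10
Step 3: Expected revenue = r * P(v >= r) = 7/10 * 3/10
Step 4: Revenue = 21/100

21/100


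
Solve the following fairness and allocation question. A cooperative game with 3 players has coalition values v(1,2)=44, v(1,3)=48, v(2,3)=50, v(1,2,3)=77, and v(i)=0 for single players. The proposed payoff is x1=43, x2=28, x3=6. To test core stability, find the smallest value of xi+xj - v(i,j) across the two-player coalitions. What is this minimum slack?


Step 1: Slack for coalition (1,2): x1+x2 - v12 = 71 - 44 = 27
Step 2: Slack for coalition (1,3): x1+x3 - v13 = 49 - 48 = 1
Step 3: Slack for coalition (2,3): x2+x3 - v23 = 34 - 50 = -16
Step 4: Minimum slack = min(27, 1, -16) = -16, attained by (2,3); coalition (2,3) can block (slack < 0), so the allocation is not in the core

-16


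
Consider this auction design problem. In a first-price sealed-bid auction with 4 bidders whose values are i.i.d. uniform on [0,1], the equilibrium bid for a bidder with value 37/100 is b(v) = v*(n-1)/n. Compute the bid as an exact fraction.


Step 1: The symmetric BNE bidding function is b(v) = v * (n-1) / n
Step 2: Substitute v = 37/100 and n = 4
Step 3: b = 37/100 * 3/4
Step 4: b = 111/400

111/400


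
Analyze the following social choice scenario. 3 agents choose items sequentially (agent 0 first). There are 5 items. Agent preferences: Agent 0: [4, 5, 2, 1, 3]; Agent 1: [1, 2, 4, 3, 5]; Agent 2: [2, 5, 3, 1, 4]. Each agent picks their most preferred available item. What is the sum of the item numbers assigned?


Step 1: Agent 0 picks item 4
Step 2: Agent 1 picks item 1
Step 3: Agent 2 picks item 2
Step 4: Sum = 4 + 1 + 2 = 7

7


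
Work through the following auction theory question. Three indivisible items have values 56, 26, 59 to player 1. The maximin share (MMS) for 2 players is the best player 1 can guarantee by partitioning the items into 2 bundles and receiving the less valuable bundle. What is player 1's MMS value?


Step 1: Item values = 56, 26, 59
Step 2: Enumerate all 2-bundle partitions and take the smaller bundle:
  Partition 1: {56} vs {26,59} -> bundles 56, 85; min = 56
  Partition 2: {26} vs {56,59} -> bundles 26, 115; min = 26
  Partition 3: {59} vs {56,26} -> bundles 59, 82; min = 59
Step 3: MMS = max(56, 26, 59) = 59

59


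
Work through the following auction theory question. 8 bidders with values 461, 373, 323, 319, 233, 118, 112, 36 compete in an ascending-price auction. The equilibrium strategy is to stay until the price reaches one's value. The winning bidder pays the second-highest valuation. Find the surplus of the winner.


Step 1: Identify the highest value: 461
Step 2: Identify the second-highest value: 373
Step 3: The final price = second-highest value = 373
Step 4: Surplus = 461 - 373 = 88

88


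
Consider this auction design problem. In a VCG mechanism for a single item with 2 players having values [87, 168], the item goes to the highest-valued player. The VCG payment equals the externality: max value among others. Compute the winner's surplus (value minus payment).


Step 1: The winner is the agent with the highest value: agent 1 with value 168
Step 2: Values of other agents: [87]
Step 3: VCG payment = max of others' values = 87
Step 4: Surplus = 168 - 87 = 81

81


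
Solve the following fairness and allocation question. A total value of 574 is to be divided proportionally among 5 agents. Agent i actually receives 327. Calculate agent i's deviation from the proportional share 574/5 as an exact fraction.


Step 1: Proportional share = 574/5
Step 2: Agent's actual allocation = 327
Step 3: Excess = 327 - 574/5 = 1061/5

1061/5


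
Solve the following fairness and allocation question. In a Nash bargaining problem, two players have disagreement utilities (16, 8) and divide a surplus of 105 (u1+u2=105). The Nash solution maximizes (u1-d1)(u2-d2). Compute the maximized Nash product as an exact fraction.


Step 1: The Nash solution splits surplus symmetrically above the disagreement point
Step 2: u1 = (total + d1 - d2)/2 = (105 + 16 - 8)/2 = 113/2
Step 3: u2 = (total - d1 + d2)/2 = (105 - 16 + 8)/2 = 97/2
Step 4: Nash product = (113/2 - 16) * (97/2 - 8)
Step 5: = 81/2 * 81/2 = 6561/4

6561/4


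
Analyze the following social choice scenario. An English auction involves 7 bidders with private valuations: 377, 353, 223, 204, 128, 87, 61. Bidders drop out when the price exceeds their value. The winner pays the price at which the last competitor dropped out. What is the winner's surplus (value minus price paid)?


Step 1: Identify the highest value: 377
Step 2: Identify the second-highest value: 353
Step 3: The final price = second-highest value = 353
Step 4: Surplus = 377 - 353 = 24

24


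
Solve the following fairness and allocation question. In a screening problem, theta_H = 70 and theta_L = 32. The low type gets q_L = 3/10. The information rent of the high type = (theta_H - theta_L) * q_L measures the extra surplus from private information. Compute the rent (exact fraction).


Step 1: theta_H - theta_L = 70 - 32 = 38
Step 2: Information rent = (theta_H - theta_L) * q_L
Step 3: = 38 * 3/10
Step 4: = 57/5

57/5


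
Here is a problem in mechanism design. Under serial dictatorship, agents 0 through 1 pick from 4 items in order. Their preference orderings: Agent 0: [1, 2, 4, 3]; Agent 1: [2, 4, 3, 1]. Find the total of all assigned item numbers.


Step 1: Agent 0 picks item 1
Step 2: Agent 1 picks item 2
Step 3: Sum = 1 + 2 = 3

3


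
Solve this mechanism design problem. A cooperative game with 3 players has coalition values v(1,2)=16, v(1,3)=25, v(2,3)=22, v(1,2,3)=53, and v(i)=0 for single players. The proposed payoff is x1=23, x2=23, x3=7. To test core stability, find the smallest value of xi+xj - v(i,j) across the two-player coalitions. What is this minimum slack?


Step 1: Slack for coalition (1,2): x1+x2 - v12 = 46 - 16 = 30
Step 2: Slack for coalition (1,3): x1+x3 - v13 = 30 - 25 = 5
Step 3: Slack for coalition (2,3): x2+x3 - v23 = 30 - 22 = 8
Step 4: Minimum slack = min(30, 5, 8) = 5, attained by (1,3); no pair can gain by deviating, so the allocation is in the core

5


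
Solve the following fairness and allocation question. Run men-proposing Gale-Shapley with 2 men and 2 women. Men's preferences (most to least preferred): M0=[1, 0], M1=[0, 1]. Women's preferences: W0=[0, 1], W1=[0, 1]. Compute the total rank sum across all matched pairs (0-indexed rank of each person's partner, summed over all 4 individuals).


Step 1: Run Gale-Shapley (men propose, women hold best offer):
  M0 proposes to W1; she accepts
  M1 proposes to W0; she accepts
Step 2: Final matching: W0-M1, W1-M0
Step 3: 0-indexed ranks (man's rank of his match, then woman's): 0 + 1 + 0 + 0
Step 4: Total rank sum = 1

1


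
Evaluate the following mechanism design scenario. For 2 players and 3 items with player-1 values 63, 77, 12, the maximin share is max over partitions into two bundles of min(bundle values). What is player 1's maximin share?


Step 1: Item values = 63, 77, 12
Step 2: Enumerate all 2-bundle partitions and take the smaller bundle:
  Partition 1: {63} vs {77,12} -> bundles 63, 89; min = 63
  Partition 2: {77} vs {63,12} -> bundles 77, 75; min = 75
  Partition 3: {12} vs {63,77} -> bundles 12, 140; min = 12
Step 3: MMS = max(63, 75, 12) = 75

75


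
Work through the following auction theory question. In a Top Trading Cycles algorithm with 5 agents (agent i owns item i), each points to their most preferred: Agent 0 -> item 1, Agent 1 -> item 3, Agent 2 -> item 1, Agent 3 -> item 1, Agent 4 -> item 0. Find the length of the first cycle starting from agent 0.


Step 1: Trace the pointer graph from agent 0: 0 -> 1 -> 3 -> 1
Step 2: A cycle is detected when we revisit agent 1
Step 3: The cycle is: 1 -> 3 -> 1
Step 4: Cycle length = 2

2


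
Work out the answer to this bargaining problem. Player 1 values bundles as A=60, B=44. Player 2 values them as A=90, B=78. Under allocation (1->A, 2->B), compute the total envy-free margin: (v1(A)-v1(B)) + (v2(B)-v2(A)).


Step 1: Player 1's margin = v1(A) - v1(B) = 60 - 44 = 16
Step 2: Player 2's margin = v2(B) - v2(A) = 78 - 90 = -12
Step 3: Total margin = 16 + -12 = 4

4


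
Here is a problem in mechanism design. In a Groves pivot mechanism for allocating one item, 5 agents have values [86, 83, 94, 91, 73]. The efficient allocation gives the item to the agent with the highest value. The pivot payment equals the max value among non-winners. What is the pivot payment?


Step 1: The efficient winner is agent 2 with value 94
Step 2: Other agents' values: [86, 83, 91, 73]
Step 3: Pivot payment = max(others) = 91
Step 4: The winner pays 91

91


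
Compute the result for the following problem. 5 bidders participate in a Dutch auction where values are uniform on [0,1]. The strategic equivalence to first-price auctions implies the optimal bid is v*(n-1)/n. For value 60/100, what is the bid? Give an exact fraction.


Step 1: Dutch auctions are strategically equivalent to first-price auctions
Step 2: The equilibrium bid is b(v) = v*(n-1)/n
Step 3: b = 3/5 * 4/5
Step 4: b = 12/25

12/25


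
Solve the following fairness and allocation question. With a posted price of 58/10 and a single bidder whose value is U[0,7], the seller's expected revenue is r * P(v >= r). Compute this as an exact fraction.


Step 1: Posted price r = 29/5, value support [0,7]
Step 2: P(v >= r) = (7 - 29/5)/7 = 6/35
Step 3: Expected revenue = r * P(v >= r) = 29/5 * 6/35
Step 4: Revenue = 174/175

174/175


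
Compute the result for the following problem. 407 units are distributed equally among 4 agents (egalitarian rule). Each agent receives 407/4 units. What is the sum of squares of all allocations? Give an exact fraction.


Step 1: Each agent's share = 407/4
Step 2: Square of each share = (407/4)^2 = 165649/16
Step 3: Sum of squares = 4 * 165649/16 = 165649/4

165649/4


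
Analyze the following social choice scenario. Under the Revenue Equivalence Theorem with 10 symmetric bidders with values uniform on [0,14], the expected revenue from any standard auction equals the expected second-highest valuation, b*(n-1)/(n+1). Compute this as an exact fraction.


Step 1: By Revenue Equivalence, expected revenue = b*(n-1)/(n+1)
Step 2: Substituting n = 10, b = 14
Step 3: Revenue = 14*(10-1)/(10+1) = 14*9/11
Step 4: Revenue = 126/11

126/11


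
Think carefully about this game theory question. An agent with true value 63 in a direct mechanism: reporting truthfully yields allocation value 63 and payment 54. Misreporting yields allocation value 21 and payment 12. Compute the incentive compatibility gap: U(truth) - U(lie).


Step 1: U(truth) = value - payment = 63 - 54 = 9
Step 2: U(lie) = allocation - payment = 21 - 12 = 9
Step 3: IC gap = 9 - 9 = 0

0


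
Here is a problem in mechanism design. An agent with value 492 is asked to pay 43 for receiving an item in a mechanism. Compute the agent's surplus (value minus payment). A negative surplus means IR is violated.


Step 1: Surplus = value - payment = 492 - 43 = 449
Step 2: IR is satisfied (surplus >= 0)

449


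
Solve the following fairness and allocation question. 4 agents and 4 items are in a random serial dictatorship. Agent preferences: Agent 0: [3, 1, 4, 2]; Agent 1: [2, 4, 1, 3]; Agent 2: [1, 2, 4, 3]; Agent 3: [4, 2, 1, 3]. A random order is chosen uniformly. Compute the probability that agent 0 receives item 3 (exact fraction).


Step 1: Agent 0 wants item 3
Step 2: There are 24 possible orderings of agents
Step 3: In 24 orderings, agent 0 gets item 3
Step 4: Probability = 24/24 = 1

1


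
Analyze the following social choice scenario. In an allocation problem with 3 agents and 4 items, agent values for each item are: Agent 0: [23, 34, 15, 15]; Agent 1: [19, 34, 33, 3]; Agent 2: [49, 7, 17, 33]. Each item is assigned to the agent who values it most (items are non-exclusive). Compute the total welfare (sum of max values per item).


Step 1: For each item, find the maximum value among all agents.
Step 2: Item 0 -> Agent 2 (value 49)
Step 3: Item 1 -> Agent 0 (value 34)
Step 4: Item 2 -> Agent 1 (value 33)
Step 5: Item 3 -> Agent 2 (value 33)
Step 6: Total welfare = 49 + 34 + 33 + 33 = 149

149


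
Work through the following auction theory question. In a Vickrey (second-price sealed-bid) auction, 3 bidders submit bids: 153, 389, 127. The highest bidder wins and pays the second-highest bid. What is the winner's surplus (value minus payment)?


Step 1: Sort bids in descending order: 389, 153, 127
Step 2: The winning bid is the highest: 389
Step 3: The payment equals the second-highest bid: 153
Step 4: Surplus = winner's bid - payment = 389 - 153 = 236

236


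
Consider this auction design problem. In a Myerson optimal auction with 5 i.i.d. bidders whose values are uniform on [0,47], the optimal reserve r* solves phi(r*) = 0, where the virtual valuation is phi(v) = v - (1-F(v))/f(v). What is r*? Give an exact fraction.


Step 1: For U[0,47], F(v) = v/47 and f(v) = 1/47
Step 2: phi(v) = v - (1 - v/47)/(1/47) = v - (47 - v) = 2v - 47
Step 3: Set phi(r*) = 0: 2r* - 47 = 0
Step 4: r* = 47/2 (the number of bidders n = 5 does not enter)

47/2


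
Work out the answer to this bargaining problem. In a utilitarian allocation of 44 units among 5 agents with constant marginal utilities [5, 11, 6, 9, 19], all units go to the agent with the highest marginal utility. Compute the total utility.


Step 1: The marginal utilities are [5, 11, 6, 9, 19]
Step 2: The highest marginal utility is 19
Step 3: All 44 units go to that agent
Step 4: Total utility = 19 * 44 = 836

836


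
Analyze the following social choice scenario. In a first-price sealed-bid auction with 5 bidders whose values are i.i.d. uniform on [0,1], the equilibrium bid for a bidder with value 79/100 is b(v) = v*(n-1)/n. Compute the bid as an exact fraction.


Step 1: The symmetric BNE bidding function is b(v) = v * (n-1) / n
Step 2: Substitute v = 79/100 and n = 5
Step 3: b = 79/100 * 4/5
Step 4: b = 79/125

79/125


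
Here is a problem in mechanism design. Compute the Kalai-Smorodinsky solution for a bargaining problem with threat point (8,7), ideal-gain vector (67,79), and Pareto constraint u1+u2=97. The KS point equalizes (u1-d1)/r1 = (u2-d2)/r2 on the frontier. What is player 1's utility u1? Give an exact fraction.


Step 1: At the KS point, (u1-d1)/r1 = (u2-d2)/r2 = t and u1+u2 = 97
Step 2: u1 = d1 + r1*t and u2 = d2 + r2*t, so (d1 + r1*t) + (d2 + r2*t) = 97
Step 3: t = (97 - 8 - 7)/(67 + 79) = 82/146 = 41/73
Step 4: u1 = d1 + r1*t = 8 + 67 * 41/73 = 3331/73
Step 5: (Check: u2 = d2 + r2*t = 3750/73; u1+u2 = 3331/73 + 3750/73 = 97, on the frontier.)

3331/73


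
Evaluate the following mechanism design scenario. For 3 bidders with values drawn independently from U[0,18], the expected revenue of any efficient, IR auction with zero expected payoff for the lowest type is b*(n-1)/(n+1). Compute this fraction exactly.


Step 1: By Revenue Equivalence, expected revenue = b*(n-1)/(n+1)
Step 2: Substituting n = 3, b = 18
Step 3: Revenue = 18*(3-1)/(3+1) = 18*2/4
Step 4: Revenue = 36/4 = 9

9


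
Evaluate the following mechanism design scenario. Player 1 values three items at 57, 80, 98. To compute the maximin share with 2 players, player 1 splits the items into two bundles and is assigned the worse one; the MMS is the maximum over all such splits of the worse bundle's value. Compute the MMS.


Step 1: Item values = 57, 80, 98
Step 2: Enumerate all 2-bundle partitions and take the smaller bundle:
  Partition 1: {57} vs {80,98} -> bundles 57, 178; min = 57
  Partition 2: {80} vs {57,98} -> bundles 80, 155; min = 80
  Partition 3: {98} vs {57,80} -> bundles 98, 137; min = 98
Step 3: MMS = max(57, 80, 98) = 98

98


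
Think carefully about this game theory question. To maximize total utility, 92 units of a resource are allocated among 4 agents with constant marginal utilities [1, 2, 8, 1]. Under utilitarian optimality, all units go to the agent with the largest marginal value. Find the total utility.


Step 1: The marginal utilities are [1, 2, 8, 1]
Step 2: The highest marginal utility is 8
Step 3: All 92 units go to that agent
Step 4: Total utility = 8 * 92 = 736

736


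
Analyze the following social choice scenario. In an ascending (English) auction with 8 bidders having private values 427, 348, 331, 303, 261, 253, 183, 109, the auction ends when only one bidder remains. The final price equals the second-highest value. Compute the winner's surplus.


Step 1: Identify the highest value: 427
Step 2: Identify the second-highest value: 348
Step 3: The final price = second-highest value = 348
Step 4: Surplus = 427 - 348 = 79

79


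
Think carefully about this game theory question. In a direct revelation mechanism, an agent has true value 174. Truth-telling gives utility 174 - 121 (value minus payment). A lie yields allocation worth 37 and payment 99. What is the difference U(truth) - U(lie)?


Step 1: U(truth) = value - payment = 174 - 121 = 53
Step 2: U(lie) = allocation - payment = 37 - 99 = -62
Step 3: IC gap = 53 - (-62) = 115

115


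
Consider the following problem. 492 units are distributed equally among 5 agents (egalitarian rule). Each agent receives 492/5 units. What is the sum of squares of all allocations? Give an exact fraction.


Step 1: Each agent's share = 492/5
Step 2: Square of each share = (492/5)^2 = 242064/25
Step 3: Sum of squares = 5 * 242064/25 = 242064/5

242064/5


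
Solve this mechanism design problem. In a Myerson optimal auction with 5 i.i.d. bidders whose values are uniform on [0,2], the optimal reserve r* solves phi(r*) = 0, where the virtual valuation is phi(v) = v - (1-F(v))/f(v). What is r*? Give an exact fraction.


Step 1: For U[0,2], F(v) = v/2 and f(v) = 1/2
Step 2: phi(v) = v - (1 - v/2)/(1/2) = v - (2 - v) = 2v - 2
Step 3: Set phi(r*) = 0: 2r* - 2 = 0
Step 4: r* = 2/2 = 1 (the number of bidders n = 5 does not enter)

1


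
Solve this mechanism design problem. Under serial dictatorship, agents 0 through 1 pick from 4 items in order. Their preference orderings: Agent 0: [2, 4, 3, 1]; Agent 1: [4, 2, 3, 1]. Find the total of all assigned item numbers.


Step 1: Agent 0 picks item 2
Step 2: Agent 1 picks item 4
Step 3: Sum = 2 + 4 = 6

6


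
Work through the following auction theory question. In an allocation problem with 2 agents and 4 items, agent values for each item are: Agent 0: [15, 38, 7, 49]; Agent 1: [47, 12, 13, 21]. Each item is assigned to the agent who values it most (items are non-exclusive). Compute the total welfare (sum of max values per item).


Step 1: For each item, find the maximum value among all agents.
Step 2: Item 0 -> Agent 1 (value 47)
Step 3: Item 1 -> Agent 0 (value 38)
Step 4: Item 2 -> Agent 1 (value 13)
Step 5: Item 3 -> Agent 0 (value 49)
Step 6: Total welfare = 47 + 38 + 13 + 49 = 147

147


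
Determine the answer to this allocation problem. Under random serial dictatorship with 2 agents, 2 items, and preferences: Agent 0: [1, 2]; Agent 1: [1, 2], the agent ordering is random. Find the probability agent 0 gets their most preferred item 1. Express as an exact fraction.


Step 1: Agent 0 wants item 1
Step 2: There are 2 possible orderings of agents
Step 3: In 1 orderings, agent 0 gets item 1
Step 4: Probability = 1/2

1/2


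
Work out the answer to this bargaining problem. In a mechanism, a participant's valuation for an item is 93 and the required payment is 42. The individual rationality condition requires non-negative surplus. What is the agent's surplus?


Step 1: Surplus = value - payment = 93 - 42 = 51
Step 2: IR is satisfied (surplus >= 0)

51


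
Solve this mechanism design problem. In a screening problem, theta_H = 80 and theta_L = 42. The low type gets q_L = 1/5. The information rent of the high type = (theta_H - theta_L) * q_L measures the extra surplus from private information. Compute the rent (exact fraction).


Step 1: theta_H - theta_L = 80 - 42 = 38
Step 2: Information rent = (theta_H - theta_L) * q_L
Step 3: = 38 * 1/5
Step 4: = 38/5

38/5


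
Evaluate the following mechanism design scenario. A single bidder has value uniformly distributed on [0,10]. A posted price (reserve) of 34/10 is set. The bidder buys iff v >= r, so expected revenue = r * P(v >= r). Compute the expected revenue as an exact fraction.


Step 1: Posted price r = 17/5, value support [0,10]
Step 2: P(v >= r) = (10 - 17/5)/10 = 33/50
Step 3: Expected revenue = r * P(v >= r) = 17/5 * 33/50
Step 4: Revenue = 561/250

561/250


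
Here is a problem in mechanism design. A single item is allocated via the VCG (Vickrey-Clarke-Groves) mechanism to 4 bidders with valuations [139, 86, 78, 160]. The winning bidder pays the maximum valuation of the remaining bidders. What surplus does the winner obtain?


Step 1: The winner is the agent with the highest value: agent 3 with value 160
Step 2: Values of other agents: [139, 86, 78]
Step 3: VCG payment = max of others' values = 139
Step 4: Surplus = 160 - 139 = 21

21


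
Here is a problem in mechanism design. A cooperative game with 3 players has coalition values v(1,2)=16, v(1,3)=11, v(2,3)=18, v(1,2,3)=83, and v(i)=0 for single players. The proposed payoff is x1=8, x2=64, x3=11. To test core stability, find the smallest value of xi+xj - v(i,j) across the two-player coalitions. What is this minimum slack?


Step 1: Slack for coalition (1,2): x1+x2 - v12 = 72 - 16 = 56
Step 2: Slack for coalition (1,3): x1+x3 - v13 = 19 - 11 = 8
Step 3: Slack for coalition (2,3): x2+x3 - v23 = 75 - 18 = 57
Step 4: Minimum slack = min(56, 8, 57) = 8, attained by (1,3); no pair can gain by deviating, so the allocation is in the core

8


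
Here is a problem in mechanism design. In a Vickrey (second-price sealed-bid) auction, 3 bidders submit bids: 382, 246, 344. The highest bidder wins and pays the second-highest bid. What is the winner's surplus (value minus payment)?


Step 1: Sort bids in descending order: 382, 344, 246
Step 2: The winning bid is the highest: 382
Step 3: The payment equals the second-highest bid: 344
Step 4: Surplus = winner's bid - payment = 382 - 344 = 38

38


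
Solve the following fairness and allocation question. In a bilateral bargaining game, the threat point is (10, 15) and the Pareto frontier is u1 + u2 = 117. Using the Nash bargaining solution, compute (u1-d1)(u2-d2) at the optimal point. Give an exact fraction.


Step 1: The Nash solution splits surplus symmetrically above the disagreement point
Step 2: u1 = (total + d1 - d2)/2 = (117 + 10 - 15)/2 = 56
Step 3: u2 = (total - d1 + d2)/2 = (117 - 10 + 15)/2 = 61
Step 4: Nash product = (56 - 10) * (61 - 15)
Step 5: = 46 * 46 = 2116

2116


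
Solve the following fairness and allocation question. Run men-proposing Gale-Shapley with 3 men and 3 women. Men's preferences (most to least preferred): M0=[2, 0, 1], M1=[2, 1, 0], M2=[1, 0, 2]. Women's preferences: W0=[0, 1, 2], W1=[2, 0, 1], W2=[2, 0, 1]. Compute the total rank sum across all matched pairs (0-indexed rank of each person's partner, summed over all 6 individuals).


Step 1: Run Gale-Shapley (men propose, women hold best offer):
  M0 proposes to W2; she accepts
  M1 proposes to W2; rejected
  M1 proposes to W1; she accepts
  M2 proposes to W1; she switches from M1
  M1 proposes to W0; she accepts
Step 2: Final matching: W0-M1, W1-M2, W2-M0
Step 3: 0-indexed ranks (man's rank of his match, then woman's): 2 + 1 + 0 + 0 + 0 + 1
Step 4: Total rank sum = 4

4


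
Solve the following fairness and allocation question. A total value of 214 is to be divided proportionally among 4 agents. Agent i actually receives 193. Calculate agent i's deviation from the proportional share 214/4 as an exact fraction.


Step 1: Proportional share = 214/4 = 107/2
Step 2: Agent's actual allocation = 193
Step 3: Excess = 193 - 107/2 = 279/2

279/2


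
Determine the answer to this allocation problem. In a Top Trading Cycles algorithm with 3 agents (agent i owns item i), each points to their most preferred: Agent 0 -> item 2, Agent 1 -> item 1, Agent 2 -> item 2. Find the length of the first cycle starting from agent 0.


Step 1: Trace the pointer graph from agent 0: 0 -> 2 -> 2
Step 2: A cycle is detected when we revisit agent 2
Step 3: The cycle is: 2 -> 2
Step 4: Cycle length = 1

1


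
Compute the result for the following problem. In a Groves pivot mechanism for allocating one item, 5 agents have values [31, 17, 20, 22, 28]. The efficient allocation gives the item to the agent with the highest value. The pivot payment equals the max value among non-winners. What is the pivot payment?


Step 1: The efficient winner is agent 0 with value 31
Step 2: Other agents' values: [17, 20, 22, 28]
Step 3: Pivot payment = max(others) = 28
Step 4: The winner pays 28

28


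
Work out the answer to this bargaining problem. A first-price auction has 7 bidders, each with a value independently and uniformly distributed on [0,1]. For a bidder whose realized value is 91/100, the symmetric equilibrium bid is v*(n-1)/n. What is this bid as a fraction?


Step 1: The symmetric BNE bidding function is b(v) = v * (n-1) / n
Step 2: Substitute v = 91/100 and n = 7
Step 3: b = 91/100 * 6/7
Step 4: b = 39/50

39/50


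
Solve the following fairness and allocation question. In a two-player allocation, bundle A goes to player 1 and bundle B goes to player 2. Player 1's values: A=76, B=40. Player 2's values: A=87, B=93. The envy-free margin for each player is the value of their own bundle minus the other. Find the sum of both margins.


Step 1: Player 1's margin = v1(A) - v1(B) = 76 - 40 = 36
Step 2: Player 2's margin = v2(B) - v2(A) = 93 - 87 = 6
Step 3: Total margin = 36 + 6 = 42

42
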